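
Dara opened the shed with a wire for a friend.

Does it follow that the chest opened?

no

Nothing is said about any chest; only the shed is affected.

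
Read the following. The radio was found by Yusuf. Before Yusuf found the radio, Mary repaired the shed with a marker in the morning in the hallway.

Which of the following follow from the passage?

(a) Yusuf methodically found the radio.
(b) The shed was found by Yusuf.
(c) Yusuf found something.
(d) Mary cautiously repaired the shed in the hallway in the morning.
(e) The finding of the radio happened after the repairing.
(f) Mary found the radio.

(a) Not entailed — 'methodically' adds information not in the original event.
(b) Not entailed — Yusuf found the radio, not the shed; the shed belongs to the repairing event.
(c) Entailed — this follows by dropping conjuncts from the finding event's description.
(d) Not entailed — 'cautiously' adds information not in the original event.
(e) Entailed — the narrative places the repairing before the finding.
(f) Not entailed — the passage has Yusuf finding the radio, not Mary.

(c), (e)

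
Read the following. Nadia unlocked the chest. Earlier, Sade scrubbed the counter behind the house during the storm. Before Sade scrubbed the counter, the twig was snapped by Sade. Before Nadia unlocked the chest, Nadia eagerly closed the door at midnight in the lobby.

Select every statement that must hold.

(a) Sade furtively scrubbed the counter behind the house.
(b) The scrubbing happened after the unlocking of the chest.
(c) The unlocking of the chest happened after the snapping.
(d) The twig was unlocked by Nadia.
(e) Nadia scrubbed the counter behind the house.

(a) Not entailed — 'furtively' adds information not in the original event.
(b) Not entailed — the narrative places the scrubbing before the unlocking, not after.
(c) Entailed — the narrative places the snapping before the unlocking.
(d) Not entailed — Nadia unlocked the chest, not the twig; the twig belongs to the snapping event.
(e) Not entailed — the passage has Sade scrubbing the counter, not Nadia.

(c)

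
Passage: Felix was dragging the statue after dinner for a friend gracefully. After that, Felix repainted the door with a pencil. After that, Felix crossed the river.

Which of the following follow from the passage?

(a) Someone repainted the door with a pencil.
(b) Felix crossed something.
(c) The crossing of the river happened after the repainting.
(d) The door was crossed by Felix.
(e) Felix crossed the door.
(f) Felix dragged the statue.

(a), (b), (c), (f)

(a) Entailed — this follows by dropping conjuncts from the repainting event's description.
(b) Entailed — this follows by dropping conjuncts from the crossing event's description.
(c) Entailed — the narrative places the repainting before the crossing.
(d) Not entailed — Felix crossed the river, not the door; the door belongs to the repainting event.
(e) Not entailed — Felix crossed the river, not the door; the door belongs to the repainting event.
(f) Entailed — 'drag' is an activity; 'was dragging' entails that some dragging happened, so 'dragged' holds.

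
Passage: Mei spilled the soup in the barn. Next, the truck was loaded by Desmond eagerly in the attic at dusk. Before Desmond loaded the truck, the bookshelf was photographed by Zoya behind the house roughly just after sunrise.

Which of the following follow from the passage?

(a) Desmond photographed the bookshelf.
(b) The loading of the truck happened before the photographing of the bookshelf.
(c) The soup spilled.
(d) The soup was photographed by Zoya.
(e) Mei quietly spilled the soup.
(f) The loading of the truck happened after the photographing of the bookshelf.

(a) Not entailed — the passage has Zoya photographing the bookshelf, not Desmond.
(b) Not entailed — the narrative places the photographing before the loading, not after.
(c) Entailed — 'Mei spilled the soup' is causative; it entails the inchoative 'the soup spilled'.
(d) Not entailed — Zoya photographed the bookshelf, not the soup; the soup belongs to the spilling event.
(e) Not entailed — 'quietly' adds information not in the original event.
(f) Entailed — the narrative places the photographing before the loading.

(c), (f)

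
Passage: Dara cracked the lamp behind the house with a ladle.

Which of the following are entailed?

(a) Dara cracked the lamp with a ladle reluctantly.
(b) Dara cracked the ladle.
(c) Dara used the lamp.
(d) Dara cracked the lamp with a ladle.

(d)

(a) Not entailed — 'reluctantly' adds information not in the original event.
(b) Not entailed — the ladle is the instrument, not what was cracked.
(c) Not entailed — the lamp is the patient, not an instrument — Dara used a ladle.
(d) Entailed — this follows by dropping conjuncts from the cracking event's description.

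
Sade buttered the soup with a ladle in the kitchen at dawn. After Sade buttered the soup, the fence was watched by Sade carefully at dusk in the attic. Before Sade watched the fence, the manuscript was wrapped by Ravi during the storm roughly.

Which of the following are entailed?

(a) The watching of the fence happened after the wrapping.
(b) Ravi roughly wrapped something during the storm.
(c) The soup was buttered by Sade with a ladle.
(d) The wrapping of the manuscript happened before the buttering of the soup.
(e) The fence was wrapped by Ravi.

(a), (b), (c)

(a) Entailed — the narrative places the wrapping before the watching.
(b) Entailed — this follows by dropping conjuncts from the wrapping event's description.
(c) Entailed — this follows by dropping conjuncts from the buttering event's description.
(d) Not entailed — the narrative doesn't order the wrapping relative to the buttering.
(e) Not entailed — Ravi wrapped the manuscript, not the fence; the fence belongs to the watching event.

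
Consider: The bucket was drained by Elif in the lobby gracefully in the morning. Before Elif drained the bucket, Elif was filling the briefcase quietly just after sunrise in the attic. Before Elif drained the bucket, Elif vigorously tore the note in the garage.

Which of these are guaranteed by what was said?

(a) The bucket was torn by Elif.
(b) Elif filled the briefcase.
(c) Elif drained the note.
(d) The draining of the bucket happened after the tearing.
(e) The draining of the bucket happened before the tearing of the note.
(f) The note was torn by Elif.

(d), (f)

(a) Not entailed — Elif tore the note, not the bucket; the bucket belongs to the draining event.
(b) Not entailed — 'was filling' is progressive on an accomplishment; it does not entail the completed 'filled'.
(c) Not entailed — Elif drained the bucket, not the note; the note belongs to the tearing event.
(d) Entailed — the narrative places the tearing before the draining.
(e) Not entailed — the narrative places the tearing before the draining, not after.
(f) Entailed — every conjunct here is already in the original tearing event.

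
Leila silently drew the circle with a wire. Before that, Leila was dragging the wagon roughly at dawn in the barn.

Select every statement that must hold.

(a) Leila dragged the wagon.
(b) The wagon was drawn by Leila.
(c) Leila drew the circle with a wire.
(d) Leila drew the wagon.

(a) Entailed — 'drag' is an activity; 'was dragging' entails that some dragging happened, so 'dragged' holds.
(b) Not entailed — Leila drew the circle, not the wagon; the wagon belongs to the dragging event.
(c) Entailed — the original entails any weakening of itself; this just drops 'silently'.
(d) Not entailed — Leila drew the circle, not the wagon; the wagon belongs to the dragging event.

(a), (c)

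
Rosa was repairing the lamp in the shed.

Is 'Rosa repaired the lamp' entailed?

'was repairing' is progressive; for an accomplishment like 'repair the lamp', it doesn't entail completion.

no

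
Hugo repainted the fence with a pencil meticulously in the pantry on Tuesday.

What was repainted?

the fence

'the fence' marks the patient of the repainting event.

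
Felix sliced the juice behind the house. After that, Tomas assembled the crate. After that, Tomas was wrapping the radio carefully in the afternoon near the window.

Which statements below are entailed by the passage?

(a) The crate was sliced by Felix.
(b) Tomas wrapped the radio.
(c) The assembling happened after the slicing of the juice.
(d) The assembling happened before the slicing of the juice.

(c)

(a) Not entailed — Felix sliced the juice, not the crate; the crate belongs to the assembling event.
(b) Not entailed — 'was wrapping' is progressive on an accomplishment; it does not entail the completed 'wrapped'.
(c) Entailed — the narrative places the slicing before the assembling.
(d) Not entailed — the narrative places the slicing before the assembling, not after.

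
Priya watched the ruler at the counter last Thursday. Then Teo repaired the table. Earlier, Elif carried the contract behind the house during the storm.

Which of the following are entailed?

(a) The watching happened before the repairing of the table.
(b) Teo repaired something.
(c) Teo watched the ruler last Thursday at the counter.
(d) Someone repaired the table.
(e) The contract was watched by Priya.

(a), (b), (d)

(a) Entailed — the narrative places the watching before the repairing.
(b) Entailed — this follows by dropping conjuncts from the repairing event's description.
(c) Not entailed — the passage has Priya watching the ruler, not Teo.
(d) Entailed — every conjunct here is already in the original repairing event.
(e) Not entailed — Priya watched the ruler, not the contract; the contract belongs to the carrying event.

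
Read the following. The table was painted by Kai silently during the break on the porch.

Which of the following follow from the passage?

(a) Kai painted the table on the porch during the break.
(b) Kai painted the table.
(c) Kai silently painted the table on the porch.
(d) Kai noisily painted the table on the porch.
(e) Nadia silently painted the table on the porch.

(a) Entailed — dropping 'silently' leaves a sub-description the original still satisfies.
(b) Entailed — the original entails any weakening of itself; this just drops 'during the break', 'on the porch', 'silently'.
(c) Entailed — the original entails any weakening of itself; this just drops 'during the break'.
(d) Not entailed — 'noisily' adds a manner not in (and inconsistent with) the original.
(e) Not entailed — the passage has Kai painting the table, not Nadia.

(a), (b), (c)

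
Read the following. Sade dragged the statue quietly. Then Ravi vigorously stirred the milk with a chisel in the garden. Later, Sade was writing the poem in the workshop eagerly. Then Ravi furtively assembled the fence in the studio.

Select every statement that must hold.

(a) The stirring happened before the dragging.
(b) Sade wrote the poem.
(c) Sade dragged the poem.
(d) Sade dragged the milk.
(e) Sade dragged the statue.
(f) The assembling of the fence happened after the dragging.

(a) Not entailed — the narrative places the dragging before the stirring, not after.
(b) Not entailed — 'was writing' is progressive on an accomplishment; it does not entail the completed 'wrote'.
(c) Not entailed — Sade dragged the statue, not the poem; the poem belongs to the writing event.
(d) Not entailed — Sade dragged the statue, not the milk; the milk belongs to the stirring event.
(e) Entailed — the original entails any weakening of itself; this just drops 'quietly'.
(f) Entailed — the narrative places the dragging before the assembling.

(e), (f)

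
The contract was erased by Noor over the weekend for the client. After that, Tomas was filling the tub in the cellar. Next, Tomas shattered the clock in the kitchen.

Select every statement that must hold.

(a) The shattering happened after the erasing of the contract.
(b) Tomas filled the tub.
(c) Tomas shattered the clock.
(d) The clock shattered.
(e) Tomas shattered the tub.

(a), (c), (d)

(a) Entailed — the narrative places the erasing before the shattering.
(b) Not entailed — 'was filling' is progressive on an accomplishment; it does not entail the completed 'filled'.
(c) Entailed — every conjunct here is already in the original shattering event.
(d) Entailed — 'Tomas shattered the clock' is causative; it entails the inchoative 'the clock shattered'.
(e) Not entailed — Tomas shattered the clock, not the tub; the tub belongs to the filling event.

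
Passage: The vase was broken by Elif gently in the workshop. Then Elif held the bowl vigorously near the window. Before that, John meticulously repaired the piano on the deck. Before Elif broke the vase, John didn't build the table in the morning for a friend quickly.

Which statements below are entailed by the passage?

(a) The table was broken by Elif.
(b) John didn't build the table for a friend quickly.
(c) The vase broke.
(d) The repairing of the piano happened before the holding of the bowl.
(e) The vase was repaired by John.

(c), (d)

(a) Not entailed — Elif broke the vase, not the table; the table belongs to the building event.
(b) Not entailed — dropping 'in the morning' under negation is not valid — the original leaves open that John built the table some other way.
(c) Entailed — 'Elif broke the vase' is causative; it entails the inchoative 'the vase broke'.
(d) Entailed — the narrative places the repairing before the holding.
(e) Not entailed — John repaired the piano, not the vase; the vase belongs to the breaking event.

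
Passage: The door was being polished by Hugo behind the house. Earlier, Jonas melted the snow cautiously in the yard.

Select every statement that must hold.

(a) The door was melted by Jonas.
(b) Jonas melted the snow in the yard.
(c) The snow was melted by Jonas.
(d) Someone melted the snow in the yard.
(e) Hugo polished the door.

(b), (c), (d), (e)

(a) Not entailed — Jonas melted the snow, not the door; the door belongs to the polishing event.
(b) Entailed — every conjunct here is already in the original melting event.
(c) Entailed — every conjunct here is already in the original melting event.
(d) Entailed — this follows by dropping conjuncts from the melting event's description.
(e) Entailed — 'polish' is an activity; 'was polishing' entails that some polishing happened, so 'polished' holds.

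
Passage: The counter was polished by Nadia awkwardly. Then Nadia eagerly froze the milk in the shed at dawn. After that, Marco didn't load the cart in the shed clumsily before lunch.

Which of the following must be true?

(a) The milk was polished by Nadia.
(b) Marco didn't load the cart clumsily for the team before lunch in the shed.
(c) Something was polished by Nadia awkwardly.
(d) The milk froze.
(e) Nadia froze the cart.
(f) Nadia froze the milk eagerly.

(b), (c), (d), (f)

(a) Not entailed — Nadia polished the counter, not the milk; the milk belongs to the freezing event.
(b) Entailed — under negation, adding a further restriction is entailed: if no such loading event occurred, none occurred for the team either.
(c) Entailed — the original entails any weakening of itself; this just generalizes the patient.
(d) Entailed — 'Nadia froze the milk' is causative; it entails the inchoative 'the milk froze'.
(e) Not entailed — Nadia froze the milk, not the cart; the cart belongs to the loading event.
(f) Entailed — the original entails any weakening of itself; this just drops 'in the shed', 'at dawn'.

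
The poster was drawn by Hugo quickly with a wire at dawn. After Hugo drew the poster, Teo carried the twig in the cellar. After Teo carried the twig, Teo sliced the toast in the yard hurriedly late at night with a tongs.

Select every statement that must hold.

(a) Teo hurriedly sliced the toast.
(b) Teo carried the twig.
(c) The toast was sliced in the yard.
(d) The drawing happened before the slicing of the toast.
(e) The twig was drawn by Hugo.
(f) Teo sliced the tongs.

(a), (b), (c), (d)

(a) Entailed — the original entails any weakening of itself; this just drops 'in the yard', 'with a tongs', 'late at night'.
(b) Entailed — dropping 'in the cellar' leaves a sub-description the original still satisfies.
(c) Entailed — the original entails any weakening of itself; this just drops 'with a tongs', 'late at night', 'hurriedly' and generalizes the agent.
(d) Entailed — the narrative places the drawing before the slicing.
(e) Not entailed — Hugo drew the poster, not the twig; the twig belongs to the carrying event.
(f) Not entailed — the tongs is the instrument, not what was sliced.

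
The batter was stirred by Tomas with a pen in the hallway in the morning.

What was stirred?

the batter

'the batter' marks the patient of the stirring event.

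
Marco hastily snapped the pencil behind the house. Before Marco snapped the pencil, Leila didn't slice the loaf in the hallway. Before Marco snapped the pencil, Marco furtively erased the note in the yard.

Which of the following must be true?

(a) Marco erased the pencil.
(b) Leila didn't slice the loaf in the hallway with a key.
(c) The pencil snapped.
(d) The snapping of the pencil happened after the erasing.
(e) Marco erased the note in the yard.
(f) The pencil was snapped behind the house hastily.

(a) Not entailed — Marco erased the note, not the pencil; the pencil belongs to the snapping event.
(b) Entailed — under negation, adding a further restriction is entailed: if no such slicing event occurred, none occurred with a key either.
(c) Entailed — 'Marco snapped the pencil' is causative; it entails the inchoative 'the pencil snapped'.
(d) Entailed — the narrative places the erasing before the snapping.
(e) Entailed — every conjunct here is already in the original erasing event.
(f) Entailed — every conjunct here is already in the original snapping event.

(b), (c), (d), (e), (f)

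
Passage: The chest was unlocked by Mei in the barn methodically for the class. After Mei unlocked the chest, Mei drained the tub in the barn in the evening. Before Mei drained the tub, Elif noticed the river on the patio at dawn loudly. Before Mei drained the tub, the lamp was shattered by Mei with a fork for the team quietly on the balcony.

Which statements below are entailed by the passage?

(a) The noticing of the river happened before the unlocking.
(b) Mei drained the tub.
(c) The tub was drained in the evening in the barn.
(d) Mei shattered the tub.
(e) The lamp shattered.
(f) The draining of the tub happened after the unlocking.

(b), (c), (e), (f)

(a) Not entailed — the narrative doesn't order the noticing relative to the unlocking.
(b) Entailed — the original entails any weakening of itself; this just drops 'in the barn', 'in the evening'.
(c) Entailed — every conjunct here is already in the original draining event.
(d) Not entailed — Mei shattered the lamp, not the tub; the tub belongs to the draining event.
(e) Entailed — 'Mei shattered the lamp' is causative; it entails the inchoative 'the lamp shattered'.
(f) Entailed — the narrative places the unlocking before the draining.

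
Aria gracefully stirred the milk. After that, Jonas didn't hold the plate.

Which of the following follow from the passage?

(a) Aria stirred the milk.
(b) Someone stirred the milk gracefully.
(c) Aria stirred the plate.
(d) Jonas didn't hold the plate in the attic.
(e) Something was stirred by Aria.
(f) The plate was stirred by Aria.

(a) Entailed — this follows by dropping conjuncts from the stirring event's description.
(b) Entailed — the original entails any weakening of itself; this just generalizes the agent.
(c) Not entailed — Aria stirred the milk, not the plate; the plate belongs to the holding event.
(d) Entailed — under negation, adding a further restriction is entailed: if no such holding event occurred, none occurred in the attic either.
(e) Entailed — every conjunct here is already in the original stirring event.
(f) Not entailed — Aria stirred the milk, not the plate; the plate belongs to the holding event.

(a), (b), (d), (e)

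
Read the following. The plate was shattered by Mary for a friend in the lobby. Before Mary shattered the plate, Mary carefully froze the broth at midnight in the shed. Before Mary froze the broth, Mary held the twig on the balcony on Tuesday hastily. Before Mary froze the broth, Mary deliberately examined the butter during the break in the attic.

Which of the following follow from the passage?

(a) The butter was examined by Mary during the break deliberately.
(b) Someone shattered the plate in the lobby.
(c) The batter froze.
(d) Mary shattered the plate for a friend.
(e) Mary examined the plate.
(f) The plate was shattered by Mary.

(a) Entailed — the original entails any weakening of itself; this just drops 'in the attic'.
(b) Entailed — dropping 'for a friend' and generalizing the agent leaves a sub-description the original still satisfies.
(c) Not entailed — the broth is what froze, not the batter.
(d) Entailed — every conjunct here is already in the original shattering event.
(e) Not entailed — Mary examined the butter, not the plate; the plate belongs to the shattering event.
(f) Entailed — this follows by dropping conjuncts from the shattering event's description.

(a), (b), (d), (f)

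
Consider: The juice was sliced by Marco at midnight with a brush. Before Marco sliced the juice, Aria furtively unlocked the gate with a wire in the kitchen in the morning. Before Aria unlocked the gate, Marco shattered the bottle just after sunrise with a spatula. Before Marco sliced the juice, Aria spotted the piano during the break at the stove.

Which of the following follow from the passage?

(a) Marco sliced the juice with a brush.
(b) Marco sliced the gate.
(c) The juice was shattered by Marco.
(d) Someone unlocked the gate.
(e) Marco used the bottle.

(a), (d)

(a) Entailed — this follows by dropping conjuncts from the slicing event's description.
(b) Not entailed — Marco sliced the juice, not the gate; the gate belongs to the unlocking event.
(c) Not entailed — Marco shattered the bottle, not the juice; the juice belongs to the slicing event.
(d) Entailed — dropping 'in the morning', 'in the kitchen', 'furtively', 'with a wire' and generalizing the agent leaves a sub-description the original still satisfies.
(e) Not entailed — the bottle is the patient, not an instrument — Marco used a spatula.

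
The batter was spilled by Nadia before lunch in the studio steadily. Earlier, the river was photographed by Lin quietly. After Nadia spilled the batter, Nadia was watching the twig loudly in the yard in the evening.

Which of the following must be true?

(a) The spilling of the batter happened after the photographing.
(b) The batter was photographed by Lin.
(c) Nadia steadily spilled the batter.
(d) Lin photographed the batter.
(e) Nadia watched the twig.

(a), (c), (e)

(a) Entailed — the narrative places the photographing before the spilling.
(b) Not entailed — Lin photographed the river, not the batter; the batter belongs to the spilling event.
(c) Entailed — the original entails any weakening of itself; this just drops 'before lunch', 'in the studio'.
(d) Not entailed — Lin photographed the river, not the batter; the batter belongs to the spilling event.
(e) Entailed — 'watch' is an activity; 'was watching' entails that some watching happened, so 'watched' holds.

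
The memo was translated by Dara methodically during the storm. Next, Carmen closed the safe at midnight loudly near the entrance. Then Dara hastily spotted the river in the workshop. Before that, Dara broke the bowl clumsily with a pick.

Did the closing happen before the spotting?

yes

The narrative orders the closing before the spotting.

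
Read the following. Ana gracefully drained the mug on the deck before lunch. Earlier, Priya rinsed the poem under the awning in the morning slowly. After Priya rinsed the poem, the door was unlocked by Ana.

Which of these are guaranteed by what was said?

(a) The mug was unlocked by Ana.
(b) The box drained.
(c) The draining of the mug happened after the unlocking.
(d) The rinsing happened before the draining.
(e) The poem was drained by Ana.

(a) Not entailed — Ana unlocked the door, not the mug; the mug belongs to the draining event.
(b) Not entailed — the mug is what drained, not the box.
(c) Not entailed — the narrative doesn't order the unlocking relative to the draining.
(d) Entailed — the narrative places the rinsing before the draining.
(e) Not entailed — Ana drained the mug, not the poem; the poem belongs to the rinsing event.

(d)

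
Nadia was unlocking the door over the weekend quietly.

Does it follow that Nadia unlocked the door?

'was unlocking' is progressive; for an accomplishment like 'unlock the door', it doesn't entail completion.

no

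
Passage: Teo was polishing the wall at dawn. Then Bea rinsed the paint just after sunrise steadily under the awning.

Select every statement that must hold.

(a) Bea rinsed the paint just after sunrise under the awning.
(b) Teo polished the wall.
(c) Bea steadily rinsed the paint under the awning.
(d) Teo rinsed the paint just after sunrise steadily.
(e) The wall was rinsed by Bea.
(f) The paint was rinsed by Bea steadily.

(a) Entailed — every conjunct here is already in the original rinsing event.
(b) Entailed — 'polish' is an activity; 'was polishing' entails that some polishing happened, so 'polished' holds.
(c) Entailed — the original entails any weakening of itself; this just drops 'just after sunrise'.
(d) Not entailed — the passage has Bea rinsing the paint, not Teo.
(e) Not entailed — Bea rinsed the paint, not the wall; the wall belongs to the polishing event.
(f) Entailed — the original entails any weakening of itself; this just drops 'just after sunrise', 'under the awning'.

(a), (b), (c), (f)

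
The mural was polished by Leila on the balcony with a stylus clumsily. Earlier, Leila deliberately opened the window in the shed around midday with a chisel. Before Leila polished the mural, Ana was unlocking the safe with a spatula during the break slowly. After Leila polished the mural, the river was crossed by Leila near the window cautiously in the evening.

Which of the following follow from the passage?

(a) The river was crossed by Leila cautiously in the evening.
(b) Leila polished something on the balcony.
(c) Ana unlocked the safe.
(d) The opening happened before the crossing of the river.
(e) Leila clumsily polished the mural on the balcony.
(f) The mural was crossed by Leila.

(a), (b), (d), (e)

(a) Entailed — dropping 'near the window' leaves a sub-description the original still satisfies.
(b) Entailed — every conjunct here is already in the original polishing event.
(c) Not entailed — 'was unlocking' is progressive on an accomplishment; it does not entail the completed 'unlocked'.
(d) Entailed — the narrative places the opening before the crossing.
(e) Entailed — this follows by dropping conjuncts from the polishing event's description.
(f) Not entailed — Leila crossed the river, not the mural; the mural belongs to the polishing event.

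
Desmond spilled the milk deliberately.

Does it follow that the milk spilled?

'Desmond spilled the milk' is the causative; it entails the inchoative 'the milk spilled'.

yes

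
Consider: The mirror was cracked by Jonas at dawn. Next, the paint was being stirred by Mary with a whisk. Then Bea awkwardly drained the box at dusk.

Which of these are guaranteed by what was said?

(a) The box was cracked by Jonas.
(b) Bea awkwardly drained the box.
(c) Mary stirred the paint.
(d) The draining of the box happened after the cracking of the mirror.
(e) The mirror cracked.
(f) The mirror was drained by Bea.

(b), (c), (d), (e)

(a) Not entailed — Jonas cracked the mirror, not the box; the box belongs to the draining event.
(b) Entailed — every conjunct here is already in the original draining event.
(c) Entailed — 'stir' is an activity; 'was stirring' entails that some stirring happened, so 'stirred' holds.
(d) Entailed — the narrative places the cracking before the draining.
(e) Entailed — 'Jonas cracked the mirror' is causative; it entails the inchoative 'the mirror cracked'.
(f) Not entailed — Bea drained the box, not the mirror; the mirror belongs to the cracking event.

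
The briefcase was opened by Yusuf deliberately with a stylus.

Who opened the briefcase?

'Yusuf' marks the agent of the opening event.

Yusuf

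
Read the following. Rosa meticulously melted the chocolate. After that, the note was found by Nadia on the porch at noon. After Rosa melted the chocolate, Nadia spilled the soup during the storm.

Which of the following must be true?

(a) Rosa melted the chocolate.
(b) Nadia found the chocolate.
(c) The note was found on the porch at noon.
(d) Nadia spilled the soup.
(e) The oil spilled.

(a) Entailed — dropping 'meticulously' leaves a sub-description the original still satisfies.
(b) Not entailed — Nadia found the note, not the chocolate; the chocolate belongs to the melting event.
(c) Entailed — this follows by dropping conjuncts from the finding event's description.
(d) Entailed — dropping 'during the storm' leaves a sub-description the original still satisfies.
(e) Not entailed — the soup is what spilled, not the oil.

(a), (c), (d)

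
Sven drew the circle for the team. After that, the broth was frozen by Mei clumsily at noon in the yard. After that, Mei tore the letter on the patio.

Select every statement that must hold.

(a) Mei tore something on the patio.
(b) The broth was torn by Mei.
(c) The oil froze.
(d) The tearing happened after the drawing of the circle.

(a), (d)

(a) Entailed — this follows by dropping conjuncts from the tearing event's description.
(b) Not entailed — Mei tore the letter, not the broth; the broth belongs to the freezing event.
(c) Not entailed — the broth is what froze, not the oil.
(d) Entailed — the narrative places the drawing before the tearing.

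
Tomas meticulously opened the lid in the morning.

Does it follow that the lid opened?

'Tomas opened the lid' is the causative; it entails the inchoative 'the lid opened'.

yes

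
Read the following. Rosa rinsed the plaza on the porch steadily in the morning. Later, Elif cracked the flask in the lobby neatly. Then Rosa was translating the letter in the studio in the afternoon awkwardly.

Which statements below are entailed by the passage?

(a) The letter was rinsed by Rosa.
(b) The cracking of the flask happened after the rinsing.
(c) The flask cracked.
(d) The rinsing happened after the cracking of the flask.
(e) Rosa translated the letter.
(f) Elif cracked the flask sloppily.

(a) Not entailed — Rosa rinsed the plaza, not the letter; the letter belongs to the translating event.
(b) Entailed — the narrative places the rinsing before the cracking.
(c) Entailed — 'Elif cracked the flask' is causative; it entails the inchoative 'the flask cracked'.
(d) Not entailed — the narrative places the rinsing before the cracking, not after.
(e) Not entailed — 'was translating' is progressive on an accomplishment; it does not entail the completed 'translated'.
(f) Not entailed — 'sloppily' adds a manner not in (and inconsistent with) the original.

(b), (c)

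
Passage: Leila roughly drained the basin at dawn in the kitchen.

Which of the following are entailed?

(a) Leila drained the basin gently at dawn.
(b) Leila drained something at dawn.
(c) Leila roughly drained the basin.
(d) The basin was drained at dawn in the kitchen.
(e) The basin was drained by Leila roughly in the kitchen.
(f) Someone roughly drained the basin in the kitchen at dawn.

(b), (c), (d), (e), (f)

(a) Not entailed — 'gently' adds a manner not in (and inconsistent with) the original.
(b) Entailed — dropping 'roughly', 'in the kitchen' and generalizing the patient leaves a sub-description the original still satisfies.
(c) Entailed — this follows by dropping conjuncts from the draining event's description.
(d) Entailed — the original entails any weakening of itself; this just drops 'roughly' and generalizes the agent.
(e) Entailed — this follows by dropping conjuncts from the draining event's description.
(f) Entailed — every conjunct here is already in the original draining event.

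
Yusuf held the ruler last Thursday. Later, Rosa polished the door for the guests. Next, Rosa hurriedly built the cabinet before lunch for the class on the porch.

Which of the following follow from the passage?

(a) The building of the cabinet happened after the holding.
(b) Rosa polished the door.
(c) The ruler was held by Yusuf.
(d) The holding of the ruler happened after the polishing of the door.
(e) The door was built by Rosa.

(a), (b), (c)

(a) Entailed — the narrative places the holding before the building.
(b) Entailed — every conjunct here is already in the original polishing event.
(c) Entailed — this follows by dropping conjuncts from the holding event's description.
(d) Not entailed — the narrative places the holding before the polishing, not after.
(e) Not entailed — Rosa built the cabinet, not the door; the door belongs to the polishing event.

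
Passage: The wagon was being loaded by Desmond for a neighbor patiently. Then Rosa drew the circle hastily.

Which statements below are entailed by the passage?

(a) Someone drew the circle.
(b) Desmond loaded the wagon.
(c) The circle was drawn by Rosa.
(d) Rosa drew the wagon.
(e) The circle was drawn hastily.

(a), (c), (e)

(a) Entailed — this follows by dropping conjuncts from the drawing event's description.
(b) Not entailed — 'was loading' is progressive on an accomplishment; it does not entail the completed 'loaded'.
(c) Entailed — the original entails any weakening of itself; this just drops 'hastily'.
(d) Not entailed — Rosa drew the circle, not the wagon; the wagon belongs to the loading event.
(e) Entailed — this follows by dropping conjuncts from the drawing event's description.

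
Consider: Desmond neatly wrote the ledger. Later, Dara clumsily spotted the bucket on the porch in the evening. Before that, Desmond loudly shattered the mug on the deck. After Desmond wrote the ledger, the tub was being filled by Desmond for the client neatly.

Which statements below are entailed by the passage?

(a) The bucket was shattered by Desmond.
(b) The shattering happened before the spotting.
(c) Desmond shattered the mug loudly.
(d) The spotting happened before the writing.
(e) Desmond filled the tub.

(a) Not entailed — Desmond shattered the mug, not the bucket; the bucket belongs to the spotting event.
(b) Entailed — the narrative places the shattering before the spotting.
(c) Entailed — this follows by dropping conjuncts from the shattering event's description.
(d) Not entailed — the narrative places the writing before the spotting, not after.
(e) Not entailed — 'was filling' is progressive on an accomplishment; it does not entail the completed 'filled'.

(b), (c)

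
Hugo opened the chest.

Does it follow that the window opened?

no

Nothing is said about any window; only the chest is affected.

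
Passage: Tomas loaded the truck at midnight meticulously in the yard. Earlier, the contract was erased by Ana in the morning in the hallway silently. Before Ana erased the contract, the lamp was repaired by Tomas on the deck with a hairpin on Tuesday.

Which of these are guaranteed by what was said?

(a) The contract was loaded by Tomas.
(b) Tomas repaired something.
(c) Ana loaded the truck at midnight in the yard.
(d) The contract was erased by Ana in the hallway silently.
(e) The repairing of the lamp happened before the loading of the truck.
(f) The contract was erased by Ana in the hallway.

(b), (d), (e), (f)

(a) Not entailed — Tomas loaded the truck, not the contract; the contract belongs to the erasing event.
(b) Entailed — dropping 'with a hairpin', 'on Tuesday', 'on the deck' and generalizing the patient leaves a sub-description the original still satisfies.
(c) Not entailed — the passage has Tomas loading the truck, not Ana.
(d) Entailed — this follows by dropping conjuncts from the erasing event's description.
(e) Entailed — the narrative places the repairing before the loading.
(f) Entailed — dropping 'silently', 'in the morning' leaves a sub-description the original still satisfies.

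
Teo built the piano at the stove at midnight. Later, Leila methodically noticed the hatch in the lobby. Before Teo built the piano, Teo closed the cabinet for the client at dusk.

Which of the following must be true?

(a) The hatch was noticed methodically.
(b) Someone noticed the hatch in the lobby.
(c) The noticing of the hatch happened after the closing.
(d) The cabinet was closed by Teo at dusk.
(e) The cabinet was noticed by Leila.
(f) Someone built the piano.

(a) Entailed — this follows by dropping conjuncts from the noticing event's description.
(b) Entailed — dropping 'methodically' and generalizing the agent leaves a sub-description the original still satisfies.
(c) Entailed — the narrative places the closing before the noticing.
(d) Entailed — this follows by dropping conjuncts from the closing event's description.
(e) Not entailed — Leila noticed the hatch, not the cabinet; the cabinet belongs to the closing event.
(f) Entailed — this follows by dropping conjuncts from the building event's description.

(a), (b), (c), (d), (f)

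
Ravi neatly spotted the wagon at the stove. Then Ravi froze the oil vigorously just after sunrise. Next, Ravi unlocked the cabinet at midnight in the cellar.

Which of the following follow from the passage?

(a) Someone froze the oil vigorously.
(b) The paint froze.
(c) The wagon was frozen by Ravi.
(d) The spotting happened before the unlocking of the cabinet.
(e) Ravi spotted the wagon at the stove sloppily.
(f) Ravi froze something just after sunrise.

(a), (d), (f)

(a) Entailed — every conjunct here is already in the original freezing event.
(b) Not entailed — the oil is what froze, not the paint.
(c) Not entailed — Ravi froze the oil, not the wagon; the wagon belongs to the spotting event.
(d) Entailed — the narrative places the spotting before the unlocking.
(e) Not entailed — 'sloppily' adds a manner not in (and inconsistent with) the original.
(f) Entailed — this follows by dropping conjuncts from the freezing event's description.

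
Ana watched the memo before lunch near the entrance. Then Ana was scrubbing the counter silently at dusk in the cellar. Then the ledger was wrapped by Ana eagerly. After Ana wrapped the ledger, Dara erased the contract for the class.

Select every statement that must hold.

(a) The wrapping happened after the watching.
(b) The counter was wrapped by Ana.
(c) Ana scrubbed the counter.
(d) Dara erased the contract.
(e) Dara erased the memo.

(a), (c), (d)

(a) Entailed — the narrative places the watching before the wrapping.
(b) Not entailed — Ana wrapped the ledger, not the counter; the counter belongs to the scrubbing event.
(c) Entailed — 'scrub' is an activity; 'was scrubbing' entails that some scrubbing happened, so 'scrubbed' holds.
(d) Entailed — every conjunct here is already in the original erasing event.
(e) Not entailed — Dara erased the contract, not the memo; the memo belongs to the watching event.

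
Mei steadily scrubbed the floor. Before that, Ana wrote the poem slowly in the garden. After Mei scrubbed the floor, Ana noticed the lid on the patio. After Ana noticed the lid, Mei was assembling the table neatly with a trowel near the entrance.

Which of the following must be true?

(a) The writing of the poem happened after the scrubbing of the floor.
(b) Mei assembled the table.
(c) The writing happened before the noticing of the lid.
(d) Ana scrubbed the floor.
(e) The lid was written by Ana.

(c)

(a) Not entailed — the narrative places the writing before the scrubbing, not after.
(b) Not entailed — 'was assembling' is progressive on an accomplishment; it does not entail the completed 'assembled'.
(c) Entailed — the narrative places the writing before the noticing.
(d) Not entailed — the passage has Mei scrubbing the floor, not Ana.
(e) Not entailed — Ana wrote the poem, not the lid; the lid belongs to the noticing event.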